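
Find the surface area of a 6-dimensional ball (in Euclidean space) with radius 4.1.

S = n·V_n(r)/r = 6·V_6(4.1)/4.1 (volume-to-surface relation), giving 35922.7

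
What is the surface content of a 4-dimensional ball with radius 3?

|∂B_4(3)| = 54·π^2 ≈ 532.959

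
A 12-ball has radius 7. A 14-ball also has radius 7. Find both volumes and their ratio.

V_12(7) ≈ 1.84818e+10. V_14(7) ≈ 4.06435e+11. Ratio V_12/V_14 ≈ 0.04547.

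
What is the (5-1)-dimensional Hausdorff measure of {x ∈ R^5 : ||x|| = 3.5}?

The surface area of an n-ball is 2π^(n/2) r^(n-1) / Γ(n/2). For n=5, r=3.5: 2401·π^2/6 ≈ 3949.49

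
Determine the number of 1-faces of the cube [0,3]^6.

Choose 1 of 6 axes to span the face (C(6,1) = 6 ways), then fix each of the remaining 5 coordinates at one of its two extreme values (2^5 = 32 ways): 6·32 = 192.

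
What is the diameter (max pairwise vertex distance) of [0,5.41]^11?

d = √(5.41² + 5.41² + ... + 5.41²) [11 terms] = √(11·5.41²) = 5.41√11 ≈ 17.9429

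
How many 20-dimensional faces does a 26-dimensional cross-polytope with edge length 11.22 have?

Number of 20-faces = 2^(20+1) · C(26,20+1) = 2097152 · 65780 = 137950658560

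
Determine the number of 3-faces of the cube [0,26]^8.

An n-cube has C(n,k)·2^(n-k) k-faces. Here C(8,3)·2^5 = 56·32 = 1792.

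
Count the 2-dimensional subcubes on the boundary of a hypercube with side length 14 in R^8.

Number of 2-faces = C(8,2) · 2^(8-2) = 28 · 64 = 1792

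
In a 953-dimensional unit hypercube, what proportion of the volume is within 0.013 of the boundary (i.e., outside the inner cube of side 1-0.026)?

1 - (1 - 2·0.013)^953 = 1 - 0.974^953 ≈ 1 - 1.249e-11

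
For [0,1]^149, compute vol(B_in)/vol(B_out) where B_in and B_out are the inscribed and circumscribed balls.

V_in / V_out = (r_in/r_out)^149 = (1/√149)^149 = 149^(-149/2) ≈ 1.25205e-162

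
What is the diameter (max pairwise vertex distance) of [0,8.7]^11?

d = √(8.7² + 8.7² + ... + 8.7²) [11 terms] = √(11·8.7²) = 8.7√11 ≈ 28.8546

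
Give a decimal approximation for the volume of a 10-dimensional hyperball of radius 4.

Volume = π^{10/2}·(4)^10/Γ(6) = 131072·π^5/15 ≈ 2.67404e+06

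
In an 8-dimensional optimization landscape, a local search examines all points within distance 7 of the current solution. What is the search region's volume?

V_8(7) = π^(8/2) · (7)^8 / Γ(8/2 + 1) = 5764801·π^4/24 ≈ 2.33977e+07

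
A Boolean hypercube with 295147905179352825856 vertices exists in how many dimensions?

n = log_2(295147905179352825856) = 68.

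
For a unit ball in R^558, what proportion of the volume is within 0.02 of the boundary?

V(inner)/V(outer) = ((1-0.02)/1)^558 ≈ 1.271e-05, so the shell fraction is 0.999987.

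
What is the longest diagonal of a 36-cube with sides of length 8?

||(8,8,...,8)|| = √(36)·8 = 48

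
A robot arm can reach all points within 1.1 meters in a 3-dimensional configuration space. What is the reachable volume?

V_3(1.1) = π^(3/2) · (1.1)^3 / Γ(3/2 + 1) ≈ 5.57528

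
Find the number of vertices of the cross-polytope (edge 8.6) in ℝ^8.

f_0(8-orthoplex) = 2^1 · (8 choose 1) = 16.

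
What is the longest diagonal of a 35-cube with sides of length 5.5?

The space diagonal of an n-cube of side s is s√n. Here 5.5·√35 ≈ 32.5384.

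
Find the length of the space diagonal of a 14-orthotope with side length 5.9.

The space diagonal of an n-cube of side s is s√n. Here 5.9·√14 ≈ 22.0758.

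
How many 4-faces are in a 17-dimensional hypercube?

An n-cube has C(n,k)·2^(n-k) k-faces. Here C(17,4)·2^13 = 2380·8192 = 19496960.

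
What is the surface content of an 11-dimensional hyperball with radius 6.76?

The surface area of an n-ball is 2π^(n/2) r^(n-1) / Γ(n/2). For n=11, r=6.76: 4.13014e+09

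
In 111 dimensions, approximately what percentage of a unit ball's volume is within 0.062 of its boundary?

1 - (1-0.062)^111 ≈ 0.999179 ≈ 99.92%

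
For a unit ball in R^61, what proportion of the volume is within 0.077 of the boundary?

1 - (1-0.077)^61 ≈ 0.992461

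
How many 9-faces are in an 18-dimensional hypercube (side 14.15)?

An n-cube has C(n,k)·2^(n-k) k-faces. Here C(18,9)·2^9 = 48620·512 = 24893440.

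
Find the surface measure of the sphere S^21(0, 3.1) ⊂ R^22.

|∂B_22(3.1)| ≈ 3.37685e+09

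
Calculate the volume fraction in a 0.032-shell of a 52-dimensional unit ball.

V(inner)/V(outer) = ((1-0.032)/1)^52 ≈ 0.1843, so the shell fraction is 0.815703.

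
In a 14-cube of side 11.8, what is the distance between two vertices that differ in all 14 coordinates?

||(11.8,11.8,...,11.8)|| = √(14)·11.8 ≈ 44.1516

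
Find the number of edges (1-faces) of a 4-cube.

Choose 1 of 4 axes to span the face (C(4,1) = 4 ways), then fix each of the remaining 3 coordinates at one of its two extreme values (2^3 = 8 ways): 4·8 = 32.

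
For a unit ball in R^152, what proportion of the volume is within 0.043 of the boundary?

1 - (1-0.043)^152 ≈ 0.998745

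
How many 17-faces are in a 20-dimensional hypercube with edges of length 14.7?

Number of 17-faces = C(20,17) · 2^(20-17) = 1140 · 8 = 9120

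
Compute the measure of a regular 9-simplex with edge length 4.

Volume = 4^9 · √(10/2^9) / 9! ≈ 0.100958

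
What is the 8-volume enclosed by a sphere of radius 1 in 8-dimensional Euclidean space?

Volume = π^{8/2}·(1)^8/Γ(5) = π^4/24 ≈ 4.05871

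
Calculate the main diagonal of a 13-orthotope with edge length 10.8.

The space diagonal of an n-cube of side s is s√n. Here 10.8·√13 ≈ 38.94.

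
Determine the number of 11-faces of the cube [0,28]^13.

f_11(13-cube) = (13 choose 11) · 2^2 = 312.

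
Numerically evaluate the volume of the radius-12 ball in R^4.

The n-ball volume is π^(n/2)·r^n/Γ(n/2+1). With n=4, r=12: V = 10368·π^2 ≈ 102328.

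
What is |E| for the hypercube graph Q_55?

An n-cube has n·2^(n-1) edges. With n = 55: 55·18014398509481984 = 990791918021509120.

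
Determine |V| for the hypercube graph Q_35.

Number of vertices = 2^35 = 34359738368.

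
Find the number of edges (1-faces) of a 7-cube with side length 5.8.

f_1(7-cube) = (7 choose 1) · 2^6 = 448.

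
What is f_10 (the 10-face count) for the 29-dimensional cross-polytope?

Number of 10-faces = 2^(10+1) · C(29,10+1) = 2048 · 34597290 = 70855249920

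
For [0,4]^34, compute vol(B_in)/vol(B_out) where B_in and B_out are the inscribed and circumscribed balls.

V_in / V_out = (r_in/r_out)^34 = (1/√34)^34 = 34^(-34/2) ≈ 9.22271e-27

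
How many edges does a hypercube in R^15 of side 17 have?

An n-cube has n·2^(n-1) edges. With n = 15: 15·16384 = 245760.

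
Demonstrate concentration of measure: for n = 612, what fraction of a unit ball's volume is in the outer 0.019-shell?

1 - (1-0.019)^612 ≈ 0.999992 ≈ 99.999203%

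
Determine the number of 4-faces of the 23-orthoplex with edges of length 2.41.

f_4(23-orthoplex) = 2^5 · (23 choose 5) = 1076768.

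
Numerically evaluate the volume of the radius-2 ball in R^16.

The n-ball volume is π^(n/2)·r^n/Γ(n/2+1). With n=16, r=2: V = 512·π^8/315 ≈ 15422.6.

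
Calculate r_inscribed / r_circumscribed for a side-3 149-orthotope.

Ratio = (s/2)/(s√149/2) = 149^(-1/2) ≈ 0.0819232.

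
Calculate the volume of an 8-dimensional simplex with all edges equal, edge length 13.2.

For a regular n-simplex with edge a, V = (a^n / n!)·√((n+1)/2^n). With a=13.2, n=8: V ≈ 4286.2.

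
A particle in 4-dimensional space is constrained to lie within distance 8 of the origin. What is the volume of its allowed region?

V_4(8) = π^(4/2) · (8)^4 / Γ(4/2 + 1) = 2048·π^2 ≈ 20212.9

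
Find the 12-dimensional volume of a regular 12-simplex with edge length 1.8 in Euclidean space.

For a regular n-simplex with edge a, V = (a^n / n!)·√((n+1)/2^n). With a=1.8, n=12: V ≈ 1.36058e-07.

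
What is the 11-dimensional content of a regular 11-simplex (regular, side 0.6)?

V = (0.6^11 / 11!) · √((11+1) / 2^11) ≈ 6.95719e-12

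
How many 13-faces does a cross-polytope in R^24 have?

Each 13-face is the convex hull of 14 vertices, one chosen as ±e_i from each of 14 distinct axes: 2^14·C(24,14) = 32133218304.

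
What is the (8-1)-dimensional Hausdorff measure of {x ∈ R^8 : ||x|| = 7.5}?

|∂B_8(7.5)| = 56953125·π^4/128 ≈ 4.33418e+07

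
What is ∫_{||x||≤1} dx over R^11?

V = 64·π^5/10395 ≈ 1.8841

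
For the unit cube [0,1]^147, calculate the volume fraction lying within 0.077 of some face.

The inner cube has side 1-2·0.077 = 0.846 and volume (0.846)^147 ≈ 2.106e-11, so the shell holds 1 - 2.106e-11 of the volume.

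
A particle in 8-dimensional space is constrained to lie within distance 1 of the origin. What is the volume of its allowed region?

Volume = π^{8/2}·(1)^8/Γ(5) = π^4/24 ≈ 4.05871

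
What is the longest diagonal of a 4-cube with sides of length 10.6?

d = √(10.6² + 10.6² + ... + 10.6²) [4 terms] = √(4·10.6²) = 10.6√4 = 21.2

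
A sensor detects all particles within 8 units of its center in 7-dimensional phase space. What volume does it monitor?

The n-ball volume is π^(n/2)·r^n/Γ(n/2+1). With n=7, r=8: V = 33554432·π^3/105 ≈ 9.90855e+06.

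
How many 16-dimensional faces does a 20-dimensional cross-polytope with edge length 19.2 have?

Each 16-face is the convex hull of 17 vertices, one chosen as ±e_i from each of 17 distinct axes: 2^17·C(20,17) = 149422080.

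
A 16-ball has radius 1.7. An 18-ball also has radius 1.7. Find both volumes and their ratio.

V_16(1.7) ≈ 1145.15. V_18(1.7) ≈ 1155.22. Ratio V_16/V_18 ≈ 0.9913.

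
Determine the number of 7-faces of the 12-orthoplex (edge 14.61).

Each 7-face is the convex hull of 8 vertices, one chosen as ±e_i from each of 8 distinct axes: 2^8·C(12,8) = 126720.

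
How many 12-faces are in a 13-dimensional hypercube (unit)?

Number of 12-faces = C(13,12) · 2^(13-12) = 13 · 2 = 26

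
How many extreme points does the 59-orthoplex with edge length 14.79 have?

Number of vertices = 2n = 118.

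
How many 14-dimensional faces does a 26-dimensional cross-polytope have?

Number of 14-faces = 2^(14+1) · C(26,14+1) = 32768 · 7726160 = 253170810880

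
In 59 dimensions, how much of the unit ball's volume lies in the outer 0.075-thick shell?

1 - (1-0.075)^59 ≈ 0.989945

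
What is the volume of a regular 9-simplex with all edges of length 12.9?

V_9 = √(10) · 12.9^9 / (9! · 2^(9/2)) ≈ 3809.86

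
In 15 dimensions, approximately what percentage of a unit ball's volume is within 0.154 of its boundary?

1 - (1-0.154)^15 ≈ 0.918613 ≈ 91.86%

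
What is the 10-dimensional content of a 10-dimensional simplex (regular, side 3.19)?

For a regular n-simplex with edge a, V = (a^n / n!)·√((n+1)/2^n). With a=3.19, n=10: V ≈ 0.00311667.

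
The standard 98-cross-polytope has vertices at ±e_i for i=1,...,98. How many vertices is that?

The vertices are ±e_1, ..., ±e_98, so there are 2·98 = 196.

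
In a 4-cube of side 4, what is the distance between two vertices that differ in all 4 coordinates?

Diagonal = √4 · 4 = 8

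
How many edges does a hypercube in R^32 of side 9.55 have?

An n-cube has n·2^(n-1) edges. With n = 32: 32·2147483648 = 68719476736.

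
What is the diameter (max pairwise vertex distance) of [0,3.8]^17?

Diagonal = √17 · 3.8 ≈ 15.6678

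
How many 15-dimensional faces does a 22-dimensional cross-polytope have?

f_15(22-orthoplex) = 2^16 · (22 choose 16) = 4889837568.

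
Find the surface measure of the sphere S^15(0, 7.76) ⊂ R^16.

S_16(7.76) = 2·π^(16/2)·(7.76)^15 / Γ(16/2) ≈ 8.38927e+13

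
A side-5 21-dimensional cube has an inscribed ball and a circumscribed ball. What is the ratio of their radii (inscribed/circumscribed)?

For an n-cube of any side s, the inradius is s/2 and the circumradius is s√n/2, so the ratio is 1/√21 ≈ 0.218218.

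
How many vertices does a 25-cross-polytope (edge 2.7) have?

Number of 0-faces = 2^(0+1) · C(25,0+1) = 2 · 25 = 50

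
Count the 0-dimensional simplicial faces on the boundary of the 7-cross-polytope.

Each 0-face is the convex hull of 1 vertex, one chosen as ±e_i from each of 1 distinct axis: 2^1·C(7,1) = 14.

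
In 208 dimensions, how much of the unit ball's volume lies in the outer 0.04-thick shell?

V(inner)/V(outer) = ((1-0.04)/1)^208 ≈ 0.0002053, so the shell fraction is 0.999795.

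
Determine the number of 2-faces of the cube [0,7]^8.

An n-cube has C(n,k)·2^(n-k) k-faces. Here C(8,2)·2^6 = 28·64 = 1792.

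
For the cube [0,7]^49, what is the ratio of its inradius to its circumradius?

r_in / r_out = (7/2) / (7√49/2) = 1/√49 ≈ 0.142857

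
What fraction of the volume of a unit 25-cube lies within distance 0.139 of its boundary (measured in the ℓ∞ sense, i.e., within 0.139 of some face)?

Shell fraction = 1 - (1-0.278)^25 ≈ 0.999709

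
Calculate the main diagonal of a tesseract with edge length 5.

d = √(5² + 5² + ... + 5²) [4 terms] = √(4·5²) = 5√4 = 10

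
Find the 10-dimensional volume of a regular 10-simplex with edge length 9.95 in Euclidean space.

Volume = 9.95^10 · √(11/2^10) / 10! ≈ 271.653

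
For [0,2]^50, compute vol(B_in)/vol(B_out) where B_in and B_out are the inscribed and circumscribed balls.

Volume scales as r^n, and r_in/r_out = 1/√50, giving (1/√50)^50 ≈ 3.35544e-43.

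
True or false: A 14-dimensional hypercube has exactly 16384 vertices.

True. The 14-cube has 2^14 = 16384 vertices.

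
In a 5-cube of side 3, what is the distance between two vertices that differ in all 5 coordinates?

d = √(3² + 3² + ... + 3²) [5 terms] = √(5·3²) = 3√5 ≈ 6.7082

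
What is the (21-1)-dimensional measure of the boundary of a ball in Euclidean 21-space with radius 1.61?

S = n·V_n(r)/r = 21·V_21(1.61)/1.61 (volume-to-surface relation), giving 4011.29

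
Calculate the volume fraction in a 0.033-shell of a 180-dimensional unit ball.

Shell fraction = 1 - (1-0.033)^180 ≈ 0.997619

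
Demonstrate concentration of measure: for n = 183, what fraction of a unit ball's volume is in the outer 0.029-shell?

1 - (1-0.029)^183 ≈ 0.995417 ≈ 99.54%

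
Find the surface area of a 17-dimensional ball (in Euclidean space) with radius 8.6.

S = n·V_n(r)/r = 17·V_17(8.6)/8.6 (volume-to-surface relation), giving 2.14578e+15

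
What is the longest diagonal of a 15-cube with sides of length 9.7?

||(9.7,9.7,...,9.7)|| = √(15)·9.7 ≈ 37.5679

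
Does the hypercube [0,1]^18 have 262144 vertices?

True. The 18-cube has 2^18 = 262144 vertices.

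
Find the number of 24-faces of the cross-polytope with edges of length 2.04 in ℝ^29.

f_24(29-orthoplex) = 2^25 · (29 choose 25) = 796951314432.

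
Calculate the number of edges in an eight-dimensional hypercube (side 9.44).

The 8-cube has n·2^(n-1) = 8·2^7 = 8·128 = 1024 edges.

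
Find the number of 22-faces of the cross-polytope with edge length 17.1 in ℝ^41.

Number of 22-faces = 2^(22+1) · C(41,22+1) = 8388608 · 202112640600 = 1695443713838284800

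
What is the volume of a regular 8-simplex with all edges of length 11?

V = (11^8 / 8!) · √((8+1) / 2^8) ≈ 996.833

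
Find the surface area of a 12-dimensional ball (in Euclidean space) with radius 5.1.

The surface area of an n-ball is 2π^(n/2) r^(n-1) / Γ(n/2). For n=12, r=5.1: 9.72792e+08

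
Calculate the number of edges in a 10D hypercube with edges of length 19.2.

The 10-cube has n·2^(n-1) = 10·2^9 = 10·512 = 5120 edges.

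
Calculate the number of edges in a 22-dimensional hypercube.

The 22-cube has n·2^(n-1) = 22·2^21 = 22·2097152 = 46137344 edges.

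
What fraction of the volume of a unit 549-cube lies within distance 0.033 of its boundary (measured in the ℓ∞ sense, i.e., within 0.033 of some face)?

Shell fraction = 1 - (1-0.066)^549 ≈ 1 - 5.253e-17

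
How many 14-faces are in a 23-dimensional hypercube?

Number of 14-faces = C(23,14) · 2^(23-14) = 817190 · 512 = 418401280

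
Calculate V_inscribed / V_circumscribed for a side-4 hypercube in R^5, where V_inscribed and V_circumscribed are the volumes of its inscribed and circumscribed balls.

The radii are 4/2 and 4√5/2, so the volume ratio is (1/√5)^5 = 5^{-5/2} ≈ 0.0178885.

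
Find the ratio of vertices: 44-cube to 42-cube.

The 44-cube has 2^44 = 17592186044416 vertices. The 42-cube has 2^42 = 4398046511104 vertices. Ratio: 17592186044416/4398046511104 = 4.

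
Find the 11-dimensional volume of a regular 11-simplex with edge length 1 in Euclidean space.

V = (1^11 / 11!) · √((11+1) / 2^11) ≈ 1.91765e-09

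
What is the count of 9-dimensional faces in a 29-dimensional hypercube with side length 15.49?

Choose 9 of 29 axes to span the face (C(29,9) = 10015005 ways), then fix each of the remaining 20 coordinates at one of its two extreme values (2^20 = 1048576 ways): 10015005·1048576 = 10501493882880.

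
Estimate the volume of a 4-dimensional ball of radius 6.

V_4(6) = π^(4/2) · (6)^4 / Γ(4/2 + 1) = 648·π^2 ≈ 6395.5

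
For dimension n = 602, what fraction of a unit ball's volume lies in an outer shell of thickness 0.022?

1 - (1-0.022)^602 ≈ 0.9999984725 ≈ 99.999847%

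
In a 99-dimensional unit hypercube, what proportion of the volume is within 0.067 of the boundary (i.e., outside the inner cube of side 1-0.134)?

Shell fraction = 1 - (1-0.134)^99 ≈ 0.999999348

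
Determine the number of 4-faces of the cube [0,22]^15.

Choose 4 of 15 axes to span the face (C(15,4) = 1365 ways), then fix each of the remaining 11 coordinates at one of its two extreme values (2^11 = 2048 ways): 1365·2048 = 2795520.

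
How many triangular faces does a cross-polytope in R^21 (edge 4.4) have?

Number of 2-faces = 2^(2+1) · C(21,2+1) = 8 · 1330 = 10640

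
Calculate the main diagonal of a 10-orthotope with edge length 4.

||(4,4,...,4)|| = √(10)·4 ≈ 12.6491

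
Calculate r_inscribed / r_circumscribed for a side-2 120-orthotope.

r_in / r_out = (2/2) / (2√120/2) = 1/√120 ≈ 0.0912871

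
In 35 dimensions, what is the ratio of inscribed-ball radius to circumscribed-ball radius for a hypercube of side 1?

r_in = 1/2 (half the side); r_out = 1√35/2 (half the diagonal). Ratio = 1/√35 ≈ 0.169031.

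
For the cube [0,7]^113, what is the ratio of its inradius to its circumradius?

Ratio = (s/2)/(s√113/2) = 113^(-1/2) ≈ 0.0940721.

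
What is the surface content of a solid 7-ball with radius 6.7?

S = n·V_n(r)/r = 7·V_7(6.7)/6.7 (volume-to-surface relation), giving 2.99176e+06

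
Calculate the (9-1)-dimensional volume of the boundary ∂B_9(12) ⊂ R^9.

The surface area of an n-ball is 2π^(n/2) r^(n-1) / Γ(n/2). For n=9, r=12: 4586471424·π^4/35 ≈ 1.27647e+10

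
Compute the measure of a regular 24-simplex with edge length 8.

V_24 = √(25) · 8^24 / (24! · 2^(24/2)) ≈ 9.29103e-06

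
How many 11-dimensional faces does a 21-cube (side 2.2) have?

f_11(21-cube) = (21 choose 11) · 2^10 = 361181184.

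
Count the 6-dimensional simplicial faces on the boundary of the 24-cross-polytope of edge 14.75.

An n-cross-polytope has 2^(k+1)·C(n,k+1) k-faces. Here 2^7·C(24,7) = 128·346104 = 44301312.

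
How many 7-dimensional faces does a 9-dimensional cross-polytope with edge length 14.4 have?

Each 7-face is the convex hull of 8 vertices, one chosen as ±e_i from each of 8 distinct axes: 2^8·C(9,8) = 2304.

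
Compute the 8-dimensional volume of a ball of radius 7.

V_8(7) = π^(8/2) · (7)^8 / Γ(8/2 + 1) = 5764801·π^4/24 ≈ 2.33977e+07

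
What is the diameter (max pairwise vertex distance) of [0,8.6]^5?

d = √(8.6² + 8.6² + ... + 8.6²) [5 terms] = √(5·8.6²) = 8.6√5 ≈ 19.2302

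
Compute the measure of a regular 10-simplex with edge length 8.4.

Volume = 8.4^10 · √(11/2^10) / 10! ≈ 49.9547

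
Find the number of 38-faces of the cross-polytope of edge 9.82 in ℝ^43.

Number of 38-faces = 2^(38+1) · C(43,38+1) = 549755813888 · 123410 = 67845364991918080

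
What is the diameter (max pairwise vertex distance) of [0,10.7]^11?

d = √(10.7² + 10.7² + ... + 10.7²) [11 terms] = √(11·10.7²) = 10.7√11 ≈ 35.4879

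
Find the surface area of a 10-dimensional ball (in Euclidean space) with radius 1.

S = n·V_n(r)/r = 10·V_10(1)/1 (volume-to-surface relation), giving π^5/12 ≈ 25.5016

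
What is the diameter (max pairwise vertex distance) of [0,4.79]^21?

Diagonal = √21 · 4.79 ≈ 21.9505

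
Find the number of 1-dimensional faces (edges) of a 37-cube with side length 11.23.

Number of 1-faces = C(37,1)·2^(37-1) = 37·68719476736 = 2542620639232.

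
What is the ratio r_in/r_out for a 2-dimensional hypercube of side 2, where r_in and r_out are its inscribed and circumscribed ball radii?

Ratio = (s/2)/(s√2/2) = 2^(-1/2) ≈ 0.707107.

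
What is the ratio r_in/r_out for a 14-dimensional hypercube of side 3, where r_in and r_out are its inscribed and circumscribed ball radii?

r_in = 3/2 (half the side); r_out = 3√14/2 (half the diagonal). Ratio = 1/√14 ≈ 0.267261.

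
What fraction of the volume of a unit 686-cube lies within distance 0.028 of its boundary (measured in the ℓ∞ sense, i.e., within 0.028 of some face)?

The inner cube has side 1-2·0.028 = 0.944 and volume (0.944)^686 ≈ 6.773e-18, so the shell holds 1 - 6.773e-18 of the volume.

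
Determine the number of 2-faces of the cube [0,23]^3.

Choose 2 of 3 axes to span the face (C(3,2) = 3 ways), then fix each of the remaining 1 coordinate at one of its two extreme values (2^1 = 2 ways): 3·2 = 6.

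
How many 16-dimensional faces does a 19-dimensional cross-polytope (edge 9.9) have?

Number of 16-faces = 2^(16+1) · C(19,16+1) = 131072 · 171 = 22413312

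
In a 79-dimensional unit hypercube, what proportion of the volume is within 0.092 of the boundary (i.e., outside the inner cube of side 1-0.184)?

Shell fraction = 1 - (1-0.184)^79 ≈ 0.9999998944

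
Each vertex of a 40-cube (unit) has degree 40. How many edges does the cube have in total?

The 40-cube has n·2^(n-1) = 40·2^39 = 40·549755813888 = 21990232555520 edges.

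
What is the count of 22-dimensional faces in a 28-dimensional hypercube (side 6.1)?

Choose 22 of 28 axes to span the face (C(28,22) = 376740 ways), then fix each of the remaining 6 coordinates at one of its two extreme values (2^6 = 64 ways): 376740·64 = 24111360.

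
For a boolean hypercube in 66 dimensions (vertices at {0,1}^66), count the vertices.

Each vertex is a binary string of length 66, so there are 2^66 = 73786976294838206464.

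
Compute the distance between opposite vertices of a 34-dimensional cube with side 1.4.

Diagonal = √34 · 1.4 ≈ 8.16333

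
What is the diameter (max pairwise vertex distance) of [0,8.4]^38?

Diagonal = √38 · 8.4 ≈ 51.7811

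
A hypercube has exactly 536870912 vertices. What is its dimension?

The n-cube has 2^n vertices, and 536870912 = 2^29, so n = 29.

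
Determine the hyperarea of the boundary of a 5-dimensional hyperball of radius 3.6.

The surface area of an n-ball is 2π^(n/2) r^(n-1) / Γ(n/2). For n=5, r=3.6: 4420.57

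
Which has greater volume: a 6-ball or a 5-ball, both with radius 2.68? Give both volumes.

V_6(2.68) ≈ 1914.73. V_5(2.68) ≈ 727.734. The 6-ball is larger.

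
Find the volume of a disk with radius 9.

V = 81·π ≈ 254.469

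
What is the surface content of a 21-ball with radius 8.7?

S_21(8.7) = 2·π^(21/2)·(8.7)^20 / Γ(21/2) ≈ 1.80781e+18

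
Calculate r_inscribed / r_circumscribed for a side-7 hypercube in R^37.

r_in / r_out = (7/2) / (7√37/2) = 1/√37 ≈ 0.164399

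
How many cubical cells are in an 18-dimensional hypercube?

Number of 3-faces = C(18,3) · 2^(18-3) = 816 · 32768 = 26738688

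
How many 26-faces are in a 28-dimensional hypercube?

An n-cube has C(n,k)·2^(n-k) k-faces. Here C(28,26)·2^2 = 378·4 = 1512.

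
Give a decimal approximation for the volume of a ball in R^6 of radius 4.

V = 2048·π^3/3 ≈ 21167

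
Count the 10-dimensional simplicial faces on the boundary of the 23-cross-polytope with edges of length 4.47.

An n-cross-polytope has 2^(k+1)·C(n,k+1) k-faces. Here 2^11·C(23,11) = 2048·1352078 = 2769055744.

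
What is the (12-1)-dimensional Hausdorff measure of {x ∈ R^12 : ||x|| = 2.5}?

The surface area of an n-ball is 2π^(n/2) r^(n-1) / Γ(n/2). For n=12, r=2.5: 9765625·π^6/24576 ≈ 382022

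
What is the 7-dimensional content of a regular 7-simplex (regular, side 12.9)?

V = (12.9^7 / 7!) · √((7+1) / 2^7) ≈ 2948.75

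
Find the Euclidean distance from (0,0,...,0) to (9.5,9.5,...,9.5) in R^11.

Diagonal = √11 · 9.5 ≈ 31.5079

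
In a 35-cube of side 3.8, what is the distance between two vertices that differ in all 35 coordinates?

Diagonal = √35 · 3.8 ≈ 22.4811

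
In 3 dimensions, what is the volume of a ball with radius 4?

V = 256·π/3 ≈ 268.083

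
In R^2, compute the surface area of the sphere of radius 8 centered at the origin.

The surface area of an n-ball is 2π^(n/2) r^(n-1) / Γ(n/2). For n=2, r=8: 2πr = 2π·8 ≈ 50.2655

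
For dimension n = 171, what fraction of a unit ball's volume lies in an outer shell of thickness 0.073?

1 - (1-0.073)^171 ≈ 0.9999976523 ≈ 99.999765%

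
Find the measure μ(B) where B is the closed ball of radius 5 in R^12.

V_12(5) = π^(12/2) · (5)^12 / Γ(12/2 + 1) = 48828125·π^6/144 ≈ 3.25992e+08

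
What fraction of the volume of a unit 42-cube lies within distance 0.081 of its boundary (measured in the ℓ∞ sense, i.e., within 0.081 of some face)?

The inner cube has side 1-2·0.081 = 0.838 and volume (0.838)^42 ≈ 0.0005974, so the shell holds 0.999403 of the volume.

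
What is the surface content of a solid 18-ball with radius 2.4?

The surface area of an n-ball is 2π^(n/2) r^(n-1) / Γ(n/2). For n=18, r=2.4: 4.29981e+06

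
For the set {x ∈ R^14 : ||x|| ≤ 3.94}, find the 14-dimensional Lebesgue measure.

V_14(3.94) = π^(14/2) · (3.94)^14 / Γ(14/2 + 1) ≈ 1.30186e+08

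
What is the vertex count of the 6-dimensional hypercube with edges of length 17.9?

An n-cube has 2^n vertices; for n = 6 that is 2^6 = 64.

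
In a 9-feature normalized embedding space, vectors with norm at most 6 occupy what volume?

V_9(6) = π^(9/2) · (6)^9 / Γ(9/2 + 1) = 11943936·π^4/35 ≈ 3.32414e+07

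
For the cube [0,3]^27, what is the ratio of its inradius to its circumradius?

For an n-cube of any side s, the inradius is s/2 and the circumradius is s√n/2, so the ratio is 1/√27 ≈ 0.19245.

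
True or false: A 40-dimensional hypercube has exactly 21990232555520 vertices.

False. The 40-cube has 2^40 = 1099511627776 vertices.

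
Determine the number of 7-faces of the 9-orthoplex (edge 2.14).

f_7(9-orthoplex) = 2^8 · (9 choose 8) = 2304.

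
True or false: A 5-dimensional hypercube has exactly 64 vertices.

False. The 5-cube has 2^5 = 32 vertices.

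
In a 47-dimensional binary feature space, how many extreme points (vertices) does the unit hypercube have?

The 47-cube has 2^47 = 140737488355328 vertices.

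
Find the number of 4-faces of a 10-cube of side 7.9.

Number of 4-faces = C(10,4) · 2^(10-4) = 210 · 64 = 13440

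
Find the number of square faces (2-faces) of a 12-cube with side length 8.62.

An n-cube has C(n,k)·2^(n-k) k-faces. Here C(12,2)·2^10 = 66·1024 = 67584.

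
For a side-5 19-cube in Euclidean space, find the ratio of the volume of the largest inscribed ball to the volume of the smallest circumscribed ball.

The radii are 5/2 and 5√19/2, so the volume ratio is (1/√19)^19 = 19^{-19/2} ≈ 7.10953e-13.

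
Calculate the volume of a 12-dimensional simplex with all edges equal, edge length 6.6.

V_12 = √(13) · 6.6^12 / (12! · 2^(12/2)) ≈ 0.803493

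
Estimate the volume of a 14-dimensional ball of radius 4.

Volume = π^{14/2}·(4)^14/Γ(8) = 16777216·π^7/315 ≈ 1.60864e+08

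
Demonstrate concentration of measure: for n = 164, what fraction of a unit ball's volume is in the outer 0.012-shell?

1 - (1-0.012)^164 ≈ 0.861917 ≈ 86.19%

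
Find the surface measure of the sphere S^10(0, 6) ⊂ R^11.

The surface area of an n-ball is 2π^(n/2) r^(n-1) / Γ(n/2). For n=11, r=6: 143327232·π^5/35 ≈ 1.25317e+09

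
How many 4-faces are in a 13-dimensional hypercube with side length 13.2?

f_4(13-cube) = (13 choose 4) · 2^9 = 366080.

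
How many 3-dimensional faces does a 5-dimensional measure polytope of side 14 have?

f_3(5-cube) = (5 choose 3) · 2^2 = 40.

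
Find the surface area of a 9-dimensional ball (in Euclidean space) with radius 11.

|∂B_9(11)| = 6859484192·π^4/105 ≈ 6.36358e+09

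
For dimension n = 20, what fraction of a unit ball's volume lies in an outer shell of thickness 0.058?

1 - (1-0.058)^20 ≈ 0.697296 ≈ 69.73%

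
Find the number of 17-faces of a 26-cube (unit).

f_17(26-cube) = (26 choose 17) · 2^9 = 1599769600.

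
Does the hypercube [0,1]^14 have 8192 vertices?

False. The 14-cube has 2^14 = 16384 vertices.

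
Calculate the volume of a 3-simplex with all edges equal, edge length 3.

Volume = (√2/12) · 3³ = 3.18198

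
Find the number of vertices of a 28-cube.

Number of vertices = 2^28 = 268435456.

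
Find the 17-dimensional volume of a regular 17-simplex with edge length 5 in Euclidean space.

V_17 = √(18) · 5^17 / (17! · 2^(17/2)) ≈ 2.51364e-05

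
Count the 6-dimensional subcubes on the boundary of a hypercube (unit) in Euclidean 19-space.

Choose 6 of 19 axes to span the face (C(19,6) = 27132 ways), then fix each of the remaining 13 coordinates at one of its two extreme values (2^13 = 8192 ways): 27132·8192 = 222265344.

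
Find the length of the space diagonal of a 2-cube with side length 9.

Diagonal = √2 · 9 ≈ 12.7279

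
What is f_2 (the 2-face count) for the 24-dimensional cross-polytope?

f_2(24-orthoplex) = 2^3 · (24 choose 3) = 16192.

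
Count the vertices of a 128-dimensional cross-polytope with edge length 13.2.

The 128-dimensional cross-polytope has 2n = 2·128 = 256 vertices.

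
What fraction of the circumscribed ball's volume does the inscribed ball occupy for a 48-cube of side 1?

The radii are 1/2 and 1√48/2, so the volume ratio is (1/√48)^48 = 48^{-48/2} ≈ 4.469e-41.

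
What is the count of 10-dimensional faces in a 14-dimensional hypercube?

Number of 10-faces = C(14,10) · 2^(14-10) = 1001 · 16 = 16016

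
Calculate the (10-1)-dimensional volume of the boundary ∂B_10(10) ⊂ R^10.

The surface area of an n-ball is 2π^(n/2) r^(n-1) / Γ(n/2). For n=10, r=10: 250000000·π^5/3 ≈ 2.55016e+10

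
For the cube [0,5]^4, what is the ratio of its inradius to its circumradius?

For an n-cube of any side s, the inradius is s/2 and the circumradius is s√n/2, so the ratio is 1/√4 ≈ 0.5.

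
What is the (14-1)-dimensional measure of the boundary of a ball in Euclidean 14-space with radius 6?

|∂B_14(6)| = 181398528·π^7/5 ≈ 1.09575e+11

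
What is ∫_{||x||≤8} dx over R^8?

V = 2097152·π^4/3 ≈ 6.80939e+07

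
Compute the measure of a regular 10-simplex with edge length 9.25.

Volume = 9.25^10 · √(11/2^10) / 10! ≈ 130.979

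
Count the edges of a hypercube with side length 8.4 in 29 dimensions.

The 29-cube has n·2^(n-1) = 29·2^28 = 29·268435456 = 7784628224 edges.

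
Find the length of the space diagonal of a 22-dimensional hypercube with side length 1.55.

Diagonal = √22 · 1.55 ≈ 7.27014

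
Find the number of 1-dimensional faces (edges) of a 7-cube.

The 7-cube has n·2^(n-1) = 7·2^6 = 7·64 = 448 edges.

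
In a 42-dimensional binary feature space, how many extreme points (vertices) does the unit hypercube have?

Number of vertices = 2^42 = 4398046511104.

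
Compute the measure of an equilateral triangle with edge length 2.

Area = (√3/4) · 2² = 1.73205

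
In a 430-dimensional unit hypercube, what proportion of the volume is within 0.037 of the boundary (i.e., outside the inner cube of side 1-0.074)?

Shell fraction = 1 - (1-0.074)^430 ≈ 1 - 4.393e-15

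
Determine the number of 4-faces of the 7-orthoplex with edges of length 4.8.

Each 4-face is the convex hull of 5 vertices, one chosen as ±e_i from each of 5 distinct axes: 2^5·C(7,5) = 672.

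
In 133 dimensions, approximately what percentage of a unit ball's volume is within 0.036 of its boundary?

1 - (1-0.036)^133 ≈ 0.992375 ≈ 99.24%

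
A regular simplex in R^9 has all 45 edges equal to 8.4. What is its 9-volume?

For a regular n-simplex with edge a, V = (a^n / n!)·√((n+1)/2^n). With a=8.4, n=9: V ≈ 80.1891.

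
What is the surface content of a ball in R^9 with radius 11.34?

The surface area of an n-ball is 2π^(n/2) r^(n-1) / Γ(n/2). For n=9, r=11.34: 8.11829e+09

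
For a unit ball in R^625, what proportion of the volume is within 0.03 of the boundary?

1 - (1-0.03)^625 ≈ 0.9999999946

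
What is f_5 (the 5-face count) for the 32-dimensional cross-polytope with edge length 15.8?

Number of 5-faces = 2^(5+1) · C(32,5+1) = 64 · 906192 = 57996288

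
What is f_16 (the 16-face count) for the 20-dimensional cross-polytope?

Number of 16-faces = 2^(16+1) · C(20,16+1) = 131072 · 1140 = 149422080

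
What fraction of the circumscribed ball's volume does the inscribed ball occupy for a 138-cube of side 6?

Volume scales as r^n, and r_in/r_out = 1/√138, giving (1/√138)^138 ≈ 2.2302e-148.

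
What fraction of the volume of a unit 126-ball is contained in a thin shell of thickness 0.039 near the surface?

V(inner)/V(outer) = ((1-0.039)/1)^126 ≈ 0.006655, so the shell fraction is 0.993345.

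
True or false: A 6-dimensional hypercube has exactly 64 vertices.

True. The 6-cube has 2^6 = 64 vertices.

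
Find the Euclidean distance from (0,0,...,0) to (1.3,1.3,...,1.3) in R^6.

Diagonal = √6 · 1.3 ≈ 3.18434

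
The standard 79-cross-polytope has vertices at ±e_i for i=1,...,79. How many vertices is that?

The vertices are ±e_1, ..., ±e_79, so there are 2·79 = 158.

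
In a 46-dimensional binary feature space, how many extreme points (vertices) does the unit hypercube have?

Each vertex is a binary string of length 46, so there are 2^46 = 70368744177664.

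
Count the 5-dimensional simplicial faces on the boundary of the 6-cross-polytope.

Number of 5-faces = 2^(5+1) · C(6,5+1) = 64 · 1 = 64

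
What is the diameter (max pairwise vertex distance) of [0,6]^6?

||(6,6,...,6)|| = √(6)·6 ≈ 14.6969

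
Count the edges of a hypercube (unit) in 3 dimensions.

An n-cube has n·2^(n-1) edges. With n = 3: 3·4 = 12.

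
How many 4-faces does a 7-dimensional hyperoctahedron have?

Number of 4-faces = 2^(4+1) · C(7,4+1) = 32 · 21 = 672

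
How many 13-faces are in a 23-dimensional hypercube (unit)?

Number of 13-faces = C(23,13) · 2^(23-13) = 1144066 · 1024 = 1171523584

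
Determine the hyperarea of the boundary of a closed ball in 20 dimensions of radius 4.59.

S = n·V_n(r)/r = 20·V_20(4.59)/4.59 (volume-to-surface relation), giving 1.93734e+12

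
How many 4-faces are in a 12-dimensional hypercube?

An n-cube has C(n,k)·2^(n-k) k-faces. Here C(12,4)·2^8 = 495·256 = 126720.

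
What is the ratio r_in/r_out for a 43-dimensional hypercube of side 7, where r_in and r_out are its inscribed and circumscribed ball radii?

r_in = 7/2 (half the side); r_out = 7√43/2 (half the diagonal). Ratio = 1/√43 ≈ 0.152499.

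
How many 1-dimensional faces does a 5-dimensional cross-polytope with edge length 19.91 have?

An n-cross-polytope has 2^(k+1)·C(n,k+1) k-faces. Here 2^2·C(5,2) = 4·10 = 40.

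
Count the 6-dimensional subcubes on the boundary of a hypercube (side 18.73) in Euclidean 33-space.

Number of 6-faces = C(33,6) · 2^(33-6) = 1107568 · 134217728 = 148655260565504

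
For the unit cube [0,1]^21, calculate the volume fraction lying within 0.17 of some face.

Shell fraction = 1 - (1-0.34)^21 ≈ 0.999838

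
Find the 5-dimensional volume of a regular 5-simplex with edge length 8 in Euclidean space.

For a regular n-simplex with edge a, V = (a^n / n!)·√((n+1)/2^n). With a=8, n=5: V ≈ 118.241.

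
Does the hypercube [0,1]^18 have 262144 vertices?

True. The 18-cube has 2^18 = 262144 vertices.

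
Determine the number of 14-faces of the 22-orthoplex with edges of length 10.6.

An n-cross-polytope has 2^(k+1)·C(n,k+1) k-faces. Here 2^15·C(22,15) = 32768·170544 = 5588385792.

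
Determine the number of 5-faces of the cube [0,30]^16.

f_5(16-cube) = (16 choose 5) · 2^11 = 8945664.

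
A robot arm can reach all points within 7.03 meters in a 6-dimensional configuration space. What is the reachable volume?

V_6(7.03) = π^(6/2) · (7.03)^6 / Γ(6/2 + 1) ≈ 623778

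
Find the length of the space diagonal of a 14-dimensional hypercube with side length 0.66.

||(0.66,0.66,...,0.66)|| = √(14)·0.66 ≈ 2.46949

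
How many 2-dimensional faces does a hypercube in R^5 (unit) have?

An n-cube has C(n,k)·2^(n-k) k-faces. Here C(5,2)·2^3 = 10·8 = 80.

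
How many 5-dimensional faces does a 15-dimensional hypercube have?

Number of 5-faces = C(15,5) · 2^(15-5) = 3003 · 1024 = 3075072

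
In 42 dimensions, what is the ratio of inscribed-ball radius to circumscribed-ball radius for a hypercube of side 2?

r_in / r_out = (2/2) / (2√42/2) = 1/√42 ≈ 0.154303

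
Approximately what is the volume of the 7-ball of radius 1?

The n-ball volume is π^(n/2)·r^n/Γ(n/2+1). With n=7, r=1: V = 16·π^3/105 ≈ 4.72477.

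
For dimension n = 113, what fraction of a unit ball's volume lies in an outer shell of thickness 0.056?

1 - (1-0.056)^113 ≈ 0.998515 ≈ 99.85%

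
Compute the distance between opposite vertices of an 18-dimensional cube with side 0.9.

d = √(0.9² + 0.9² + ... + 0.9²) [18 terms] = √(18·0.9²) = 0.9√18 ≈ 3.81838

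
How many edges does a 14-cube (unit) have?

Each of the 2^14 = 16384 vertices has degree 14; total edges = 14·2^14/2 = 114688.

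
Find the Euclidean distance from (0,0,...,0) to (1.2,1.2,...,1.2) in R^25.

The space diagonal of an n-cube of side s is s√n. Here 1.2·√25 = 6.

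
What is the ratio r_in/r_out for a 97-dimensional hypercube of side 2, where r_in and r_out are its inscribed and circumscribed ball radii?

Ratio = (s/2)/(s√97/2) = 97^(-1/2) ≈ 0.101535.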